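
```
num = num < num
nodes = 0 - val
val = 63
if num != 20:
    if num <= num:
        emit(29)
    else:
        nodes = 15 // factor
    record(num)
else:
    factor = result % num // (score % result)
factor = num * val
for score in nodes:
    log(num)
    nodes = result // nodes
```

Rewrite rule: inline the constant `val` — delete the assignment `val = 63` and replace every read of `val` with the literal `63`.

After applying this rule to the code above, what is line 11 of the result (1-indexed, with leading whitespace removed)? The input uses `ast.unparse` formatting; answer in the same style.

factor = num * 63

Transformed code:
num = num < num
nodes = 0 - 63
if num != 20:
    if num <= num:
        emit(29)
    else:
        nodes = 15 // factor
    record(num)
else:
    factor = result % num // (score % result)
factor = num * 63
for score in nodes:
    log(num)
    nodes = result // nodes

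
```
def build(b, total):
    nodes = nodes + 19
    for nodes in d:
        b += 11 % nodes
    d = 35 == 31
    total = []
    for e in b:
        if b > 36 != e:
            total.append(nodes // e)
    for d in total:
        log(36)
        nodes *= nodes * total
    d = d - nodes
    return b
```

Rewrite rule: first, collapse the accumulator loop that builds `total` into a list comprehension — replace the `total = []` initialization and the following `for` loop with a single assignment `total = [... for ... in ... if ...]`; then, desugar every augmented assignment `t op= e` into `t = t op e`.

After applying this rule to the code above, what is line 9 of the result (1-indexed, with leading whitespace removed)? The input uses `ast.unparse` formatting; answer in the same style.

nodes = nodes * (nodes * total)

Transformed code:
def build(b, total):
    nodes = nodes + 19
    for nodes in d:
        b = b + 11 % nodes
    d = 35 == 31
    total = [nodes // e for e in b if b > 36 != e]
    for d in total:
        log(36)
        nodes = nodes * (nodes * total)
    d = d - nodes
    return b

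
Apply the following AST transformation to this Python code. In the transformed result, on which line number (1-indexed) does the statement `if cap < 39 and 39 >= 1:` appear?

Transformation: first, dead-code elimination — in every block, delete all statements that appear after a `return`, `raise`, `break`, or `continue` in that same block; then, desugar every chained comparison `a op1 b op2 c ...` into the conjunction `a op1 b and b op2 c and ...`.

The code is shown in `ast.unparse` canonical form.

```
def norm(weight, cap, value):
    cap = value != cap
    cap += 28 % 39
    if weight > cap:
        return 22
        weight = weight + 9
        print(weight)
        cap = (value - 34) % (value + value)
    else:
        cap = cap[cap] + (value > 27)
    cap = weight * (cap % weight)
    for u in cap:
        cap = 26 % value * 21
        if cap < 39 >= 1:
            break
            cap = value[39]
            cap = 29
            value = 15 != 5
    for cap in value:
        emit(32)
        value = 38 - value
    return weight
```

Transformed code:
def norm(weight, cap, value):
    cap = value != cap
    cap += 28 % 39
    if weight > cap:
        return 22
    else:
        cap = cap[cap] + (value > 27)
    cap = weight * (cap % weight)
    for u in cap:
        cap = 26 % value * 21
        if cap < 39 and 39 >= 1:
            break
    for cap in value:
        emit(32)
        value = 38 - value
    return weight

11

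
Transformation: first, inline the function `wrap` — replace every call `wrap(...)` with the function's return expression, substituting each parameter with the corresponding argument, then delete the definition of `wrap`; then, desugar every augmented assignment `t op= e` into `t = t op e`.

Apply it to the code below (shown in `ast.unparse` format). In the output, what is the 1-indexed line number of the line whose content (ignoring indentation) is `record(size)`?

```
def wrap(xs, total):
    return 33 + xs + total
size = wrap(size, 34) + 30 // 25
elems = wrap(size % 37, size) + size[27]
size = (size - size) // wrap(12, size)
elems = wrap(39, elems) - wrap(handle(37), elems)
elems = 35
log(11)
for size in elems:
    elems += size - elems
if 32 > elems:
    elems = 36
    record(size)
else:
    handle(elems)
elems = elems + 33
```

11

Transformed code:
size = 33 + size + 34 + 30 // 25
elems = 33 + size % 37 + size + size[27]
size = (size - size) // (33 + 12 + size)
elems = 33 + 39 + elems - (33 + handle(37) + elems)
elems = 35
log(11)
for size in elems:
    elems = elems + (size - elems)
if 32 > elems:
    elems = 36
    record(size)
else:
    handle(elems)
elems = elems + 33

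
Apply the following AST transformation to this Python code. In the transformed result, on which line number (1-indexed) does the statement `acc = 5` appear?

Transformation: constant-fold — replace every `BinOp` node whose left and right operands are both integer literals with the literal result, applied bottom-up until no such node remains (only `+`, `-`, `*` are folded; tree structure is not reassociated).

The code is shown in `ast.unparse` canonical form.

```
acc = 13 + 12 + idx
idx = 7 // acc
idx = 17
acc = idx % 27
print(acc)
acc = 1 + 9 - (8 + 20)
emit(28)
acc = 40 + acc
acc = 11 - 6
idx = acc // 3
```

Transformed code:
acc = 25 + idx
idx = 7 // acc
idx = 17
acc = idx % 27
print(acc)
acc = -18
emit(28)
acc = 40 + acc
acc = 5
idx = acc // 3

9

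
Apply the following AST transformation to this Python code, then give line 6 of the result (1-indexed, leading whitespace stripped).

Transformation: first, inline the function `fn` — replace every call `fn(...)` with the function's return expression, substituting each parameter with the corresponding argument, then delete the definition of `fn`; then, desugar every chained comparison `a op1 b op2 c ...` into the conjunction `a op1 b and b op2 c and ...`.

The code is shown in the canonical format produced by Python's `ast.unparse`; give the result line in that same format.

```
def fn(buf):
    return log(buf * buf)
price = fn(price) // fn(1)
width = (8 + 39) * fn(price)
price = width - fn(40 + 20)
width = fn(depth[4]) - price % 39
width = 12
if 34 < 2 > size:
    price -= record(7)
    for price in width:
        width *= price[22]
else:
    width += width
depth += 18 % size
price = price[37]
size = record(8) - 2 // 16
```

if 34 < 2 and 2 > size:

Transformed code:
price = log(price * price) // log(1 * 1)
width = (8 + 39) * log(price * price)
price = width - log((40 + 20) * (40 + 20))
width = log(depth[4] * depth[4]) - price % 39
width = 12
if 34 < 2 and 2 > size:
    price -= record(7)
    for price in width:
        width *= price[22]
else:
    width += width
depth += 18 % size
price = price[37]
size = record(8) - 2 // 16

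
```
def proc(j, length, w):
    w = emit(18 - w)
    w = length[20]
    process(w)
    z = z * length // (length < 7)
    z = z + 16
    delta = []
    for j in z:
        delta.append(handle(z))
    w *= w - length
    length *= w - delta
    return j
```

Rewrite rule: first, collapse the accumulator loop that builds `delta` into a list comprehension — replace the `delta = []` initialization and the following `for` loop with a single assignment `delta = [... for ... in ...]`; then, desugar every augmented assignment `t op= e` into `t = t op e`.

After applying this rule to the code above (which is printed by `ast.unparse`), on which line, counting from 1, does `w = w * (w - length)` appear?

Transformed code:
def proc(j, length, w):
    w = emit(18 - w)
    w = length[20]
    process(w)
    z = z * length // (length < 7)
    z = z + 16
    delta = [handle(z) for j in z]
    w = w * (w - length)
    length = length * (w - delta)
    return j

8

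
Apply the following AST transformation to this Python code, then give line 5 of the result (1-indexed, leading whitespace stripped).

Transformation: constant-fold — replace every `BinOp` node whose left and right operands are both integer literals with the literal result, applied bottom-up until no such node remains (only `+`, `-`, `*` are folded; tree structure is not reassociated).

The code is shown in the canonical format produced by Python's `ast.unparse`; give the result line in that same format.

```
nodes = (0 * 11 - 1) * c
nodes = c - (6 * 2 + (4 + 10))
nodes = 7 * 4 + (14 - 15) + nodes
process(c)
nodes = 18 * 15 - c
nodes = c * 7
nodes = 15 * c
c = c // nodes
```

Transformed code:
nodes = -1 * c
nodes = c - 26
nodes = 27 + nodes
process(c)
nodes = 270 - c
nodes = c * 7
nodes = 15 * c
c = c // nodes

nodes = 270 - c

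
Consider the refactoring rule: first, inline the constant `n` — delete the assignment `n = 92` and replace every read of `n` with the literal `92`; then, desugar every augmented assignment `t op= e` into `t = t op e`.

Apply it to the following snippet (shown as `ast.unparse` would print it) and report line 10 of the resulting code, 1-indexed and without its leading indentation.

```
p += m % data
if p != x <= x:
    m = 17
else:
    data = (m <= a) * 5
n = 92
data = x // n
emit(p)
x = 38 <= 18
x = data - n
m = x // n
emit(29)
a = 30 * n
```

m = x // 92

Transformed code:
p = p + m % data
if p != x <= x:
    m = 17
else:
    data = (m <= a) * 5
data = x // 92
emit(p)
x = 38 <= 18
x = data - 92
m = x // 92
emit(29)
a = 30 * 92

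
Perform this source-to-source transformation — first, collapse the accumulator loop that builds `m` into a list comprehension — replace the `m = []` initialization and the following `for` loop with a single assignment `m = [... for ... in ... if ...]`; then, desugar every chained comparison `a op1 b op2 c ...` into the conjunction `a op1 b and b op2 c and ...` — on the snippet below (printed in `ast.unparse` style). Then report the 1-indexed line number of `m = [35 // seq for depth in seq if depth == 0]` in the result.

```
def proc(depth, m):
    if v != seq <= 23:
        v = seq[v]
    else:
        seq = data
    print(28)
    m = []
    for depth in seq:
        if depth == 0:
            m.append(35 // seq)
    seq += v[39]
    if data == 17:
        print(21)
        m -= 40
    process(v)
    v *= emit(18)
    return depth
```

7

Transformed code:
def proc(depth, m):
    if v != seq and seq <= 23:
        v = seq[v]
    else:
        seq = data
    print(28)
    m = [35 // seq for depth in seq if depth == 0]
    seq += v[39]
    if data == 17:
        print(21)
        m -= 40
    process(v)
    v *= emit(18)
    return depth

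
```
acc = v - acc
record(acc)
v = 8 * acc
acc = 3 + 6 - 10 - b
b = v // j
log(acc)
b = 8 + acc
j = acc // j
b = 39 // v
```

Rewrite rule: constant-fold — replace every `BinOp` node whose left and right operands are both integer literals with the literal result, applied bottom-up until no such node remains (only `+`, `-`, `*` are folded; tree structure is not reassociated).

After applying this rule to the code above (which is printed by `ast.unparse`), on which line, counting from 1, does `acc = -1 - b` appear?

4

Transformed code:
acc = v - acc
record(acc)
v = 8 * acc
acc = -1 - b
b = v // j
log(acc)
b = 8 + acc
j = acc // j
b = 39 // v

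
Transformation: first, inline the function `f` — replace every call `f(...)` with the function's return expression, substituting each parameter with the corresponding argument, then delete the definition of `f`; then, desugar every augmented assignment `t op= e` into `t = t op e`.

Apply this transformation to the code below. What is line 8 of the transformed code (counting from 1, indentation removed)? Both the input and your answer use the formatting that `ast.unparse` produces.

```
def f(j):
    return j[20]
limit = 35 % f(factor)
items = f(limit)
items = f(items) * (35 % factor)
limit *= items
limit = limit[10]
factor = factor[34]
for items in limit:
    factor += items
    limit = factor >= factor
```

factor = factor + items

Transformed code:
limit = 35 % factor[20]
items = limit[20]
items = items[20] * (35 % factor)
limit = limit * items
limit = limit[10]
factor = factor[34]
for items in limit:
    factor = factor + items
    limit = factor >= factor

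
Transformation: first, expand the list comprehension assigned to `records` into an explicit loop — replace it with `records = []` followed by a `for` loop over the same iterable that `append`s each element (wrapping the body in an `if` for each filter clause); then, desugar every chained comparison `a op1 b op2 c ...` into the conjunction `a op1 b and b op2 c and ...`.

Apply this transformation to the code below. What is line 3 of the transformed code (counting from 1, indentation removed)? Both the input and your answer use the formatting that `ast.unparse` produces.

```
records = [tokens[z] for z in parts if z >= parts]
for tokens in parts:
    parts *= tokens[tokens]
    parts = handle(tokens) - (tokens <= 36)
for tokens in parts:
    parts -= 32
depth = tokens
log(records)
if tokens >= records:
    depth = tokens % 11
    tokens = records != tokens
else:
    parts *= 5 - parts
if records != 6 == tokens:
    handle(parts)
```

Transformed code:
records = []
for z in parts:
    if z >= parts:
        records.append(tokens[z])
for tokens in parts:
    parts *= tokens[tokens]
    parts = handle(tokens) - (tokens <= 36)
for tokens in parts:
    parts -= 32
depth = tokens
log(records)
if tokens >= records:
    depth = tokens % 11
    tokens = records != tokens
else:
    parts *= 5 - parts
if records != 6 and 6 == tokens:
    handle(parts)

if z >= parts:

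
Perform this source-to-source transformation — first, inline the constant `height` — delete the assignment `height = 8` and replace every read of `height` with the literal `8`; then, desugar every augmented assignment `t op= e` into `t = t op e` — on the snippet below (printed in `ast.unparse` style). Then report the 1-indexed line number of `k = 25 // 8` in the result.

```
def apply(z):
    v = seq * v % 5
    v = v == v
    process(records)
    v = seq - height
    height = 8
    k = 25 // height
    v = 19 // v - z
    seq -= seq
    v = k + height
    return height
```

6

Transformed code:
def apply(z):
    v = seq * v % 5
    v = v == v
    process(records)
    v = seq - 8
    k = 25 // 8
    v = 19 // v - z
    seq = seq - seq
    v = k + 8
    return 8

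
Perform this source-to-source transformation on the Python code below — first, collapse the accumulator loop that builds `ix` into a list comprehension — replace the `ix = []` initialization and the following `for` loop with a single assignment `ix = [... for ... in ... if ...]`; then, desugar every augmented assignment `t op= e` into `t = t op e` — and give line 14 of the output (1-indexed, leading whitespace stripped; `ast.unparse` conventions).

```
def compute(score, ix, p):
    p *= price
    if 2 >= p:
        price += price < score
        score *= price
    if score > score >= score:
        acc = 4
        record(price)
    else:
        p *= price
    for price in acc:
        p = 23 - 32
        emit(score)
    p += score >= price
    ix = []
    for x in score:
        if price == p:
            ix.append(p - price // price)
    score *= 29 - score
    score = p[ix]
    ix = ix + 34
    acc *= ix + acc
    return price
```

p = p + (score >= price)

Transformed code:
def compute(score, ix, p):
    p = p * price
    if 2 >= p:
        price = price + (price < score)
        score = score * price
    if score > score >= score:
        acc = 4
        record(price)
    else:
        p = p * price
    for price in acc:
        p = 23 - 32
        emit(score)
    p = p + (score >= price)
    ix = [p - price // price for x in score if price == p]
    score = score * (29 - score)
    score = p[ix]
    ix = ix + 34
    acc = acc * (ix + acc)
    return price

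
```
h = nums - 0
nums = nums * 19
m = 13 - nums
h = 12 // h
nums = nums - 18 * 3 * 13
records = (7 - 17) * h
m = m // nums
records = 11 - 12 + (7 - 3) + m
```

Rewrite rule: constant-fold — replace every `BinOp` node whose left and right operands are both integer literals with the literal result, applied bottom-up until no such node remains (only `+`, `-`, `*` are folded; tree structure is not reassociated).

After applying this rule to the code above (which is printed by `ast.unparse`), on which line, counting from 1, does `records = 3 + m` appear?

8

Transformed code:
h = nums - 0
nums = nums * 19
m = 13 - nums
h = 12 // h
nums = nums - 702
records = -10 * h
m = m // nums
records = 3 + m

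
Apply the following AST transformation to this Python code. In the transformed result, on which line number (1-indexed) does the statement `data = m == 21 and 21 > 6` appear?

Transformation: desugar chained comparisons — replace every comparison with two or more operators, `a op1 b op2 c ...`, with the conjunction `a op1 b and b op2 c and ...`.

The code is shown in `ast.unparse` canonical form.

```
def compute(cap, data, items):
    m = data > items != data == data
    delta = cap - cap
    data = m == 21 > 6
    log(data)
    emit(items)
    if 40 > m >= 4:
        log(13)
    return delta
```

Transformed code:
def compute(cap, data, items):
    m = data > items and items != data and (data == data)
    delta = cap - cap
    data = m == 21 and 21 > 6
    log(data)
    emit(items)
    if 40 > m and m >= 4:
        log(13)
    return delta

4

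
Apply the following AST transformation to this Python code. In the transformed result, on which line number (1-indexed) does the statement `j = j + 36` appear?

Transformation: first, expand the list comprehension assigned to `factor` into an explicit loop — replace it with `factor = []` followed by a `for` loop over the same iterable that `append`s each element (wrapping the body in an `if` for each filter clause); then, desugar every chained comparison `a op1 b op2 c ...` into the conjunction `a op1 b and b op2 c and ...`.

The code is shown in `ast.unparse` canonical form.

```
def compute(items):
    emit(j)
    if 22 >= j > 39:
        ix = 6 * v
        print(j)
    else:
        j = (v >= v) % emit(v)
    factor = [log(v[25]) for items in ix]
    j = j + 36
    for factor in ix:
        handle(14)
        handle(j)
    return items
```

11

Transformed code:
def compute(items):
    emit(j)
    if 22 >= j and j > 39:
        ix = 6 * v
        print(j)
    else:
        j = (v >= v) % emit(v)
    factor = []
    for items in ix:
        factor.append(log(v[25]))
    j = j + 36
    for factor in ix:
        handle(14)
        handle(j)
    return items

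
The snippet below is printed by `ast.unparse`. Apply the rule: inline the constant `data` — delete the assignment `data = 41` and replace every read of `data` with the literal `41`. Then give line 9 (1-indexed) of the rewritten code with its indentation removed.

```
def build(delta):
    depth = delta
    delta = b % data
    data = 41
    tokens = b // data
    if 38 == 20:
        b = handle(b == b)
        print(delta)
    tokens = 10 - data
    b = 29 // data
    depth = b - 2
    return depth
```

b = 29 // 41

Transformed code:
def build(delta):
    depth = delta
    delta = b % 41
    tokens = b // 41
    if 38 == 20:
        b = handle(b == b)
        print(delta)
    tokens = 10 - 41
    b = 29 // 41
    depth = b - 2
    return depth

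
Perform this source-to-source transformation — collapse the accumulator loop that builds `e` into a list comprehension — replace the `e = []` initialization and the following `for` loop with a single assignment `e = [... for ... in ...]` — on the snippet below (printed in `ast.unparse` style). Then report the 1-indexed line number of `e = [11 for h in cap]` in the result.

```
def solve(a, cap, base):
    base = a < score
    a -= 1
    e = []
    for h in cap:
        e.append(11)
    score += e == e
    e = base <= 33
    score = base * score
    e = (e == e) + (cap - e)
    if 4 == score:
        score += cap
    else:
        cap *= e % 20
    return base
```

4

Transformed code:
def solve(a, cap, base):
    base = a < score
    a -= 1
    e = [11 for h in cap]
    score += e == e
    e = base <= 33
    score = base * score
    e = (e == e) + (cap - e)
    if 4 == score:
        score += cap
    else:
        cap *= e % 20
    return base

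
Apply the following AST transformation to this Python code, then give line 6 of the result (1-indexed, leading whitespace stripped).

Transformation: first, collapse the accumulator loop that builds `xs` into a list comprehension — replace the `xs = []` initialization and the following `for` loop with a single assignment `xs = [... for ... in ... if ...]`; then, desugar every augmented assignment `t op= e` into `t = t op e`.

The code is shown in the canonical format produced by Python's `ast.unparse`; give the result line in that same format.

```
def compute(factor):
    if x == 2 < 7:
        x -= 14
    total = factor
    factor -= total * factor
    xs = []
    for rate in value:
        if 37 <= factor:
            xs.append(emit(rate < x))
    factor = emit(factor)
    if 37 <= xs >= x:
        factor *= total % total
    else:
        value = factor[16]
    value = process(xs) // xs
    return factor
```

Transformed code:
def compute(factor):
    if x == 2 < 7:
        x = x - 14
    total = factor
    factor = factor - total * factor
    xs = [emit(rate < x) for rate in value if 37 <= factor]
    factor = emit(factor)
    if 37 <= xs >= x:
        factor = factor * (total % total)
    else:
        value = factor[16]
    value = process(xs) // xs
    return factor

xs = [emit(rate < x) for rate in value if 37 <= factor]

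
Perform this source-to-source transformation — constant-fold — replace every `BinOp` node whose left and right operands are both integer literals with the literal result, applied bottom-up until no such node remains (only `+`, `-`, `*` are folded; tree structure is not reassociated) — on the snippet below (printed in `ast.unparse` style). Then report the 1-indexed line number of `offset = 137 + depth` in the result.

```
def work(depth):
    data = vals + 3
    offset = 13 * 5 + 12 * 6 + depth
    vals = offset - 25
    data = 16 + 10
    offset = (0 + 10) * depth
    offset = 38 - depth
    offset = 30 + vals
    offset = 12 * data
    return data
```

Transformed code:
def work(depth):
    data = vals + 3
    offset = 137 + depth
    vals = offset - 25
    data = 26
    offset = 10 * depth
    offset = 38 - depth
    offset = 30 + vals
    offset = 12 * data
    return data

3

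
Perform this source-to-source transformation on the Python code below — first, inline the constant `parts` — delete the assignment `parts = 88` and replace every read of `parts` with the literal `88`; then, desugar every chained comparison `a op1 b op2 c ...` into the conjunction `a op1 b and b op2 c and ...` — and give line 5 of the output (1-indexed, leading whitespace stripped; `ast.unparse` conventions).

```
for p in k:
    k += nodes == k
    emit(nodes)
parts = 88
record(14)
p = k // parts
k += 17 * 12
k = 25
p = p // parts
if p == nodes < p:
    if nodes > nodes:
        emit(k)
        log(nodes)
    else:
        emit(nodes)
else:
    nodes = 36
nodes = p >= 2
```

p = k // 88

Transformed code:
for p in k:
    k += nodes == k
    emit(nodes)
record(14)
p = k // 88
k += 17 * 12
k = 25
p = p // 88
if p == nodes and nodes < p:
    if nodes > nodes:
        emit(k)
        log(nodes)
    else:
        emit(nodes)
else:
    nodes = 36
nodes = p >= 2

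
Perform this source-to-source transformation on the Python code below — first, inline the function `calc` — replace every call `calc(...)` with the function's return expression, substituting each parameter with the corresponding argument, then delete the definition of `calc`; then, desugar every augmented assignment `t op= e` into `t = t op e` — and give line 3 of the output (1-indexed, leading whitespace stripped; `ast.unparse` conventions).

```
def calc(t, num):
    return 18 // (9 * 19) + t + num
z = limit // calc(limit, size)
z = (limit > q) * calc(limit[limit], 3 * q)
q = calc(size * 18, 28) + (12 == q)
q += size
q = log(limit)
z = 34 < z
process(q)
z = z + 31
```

Transformed code:
z = limit // (18 // (9 * 19) + limit + size)
z = (limit > q) * (18 // (9 * 19) + limit[limit] + 3 * q)
q = 18 // (9 * 19) + size * 18 + 28 + (12 == q)
q = q + size
q = log(limit)
z = 34 < z
process(q)
z = z + 31

q = 18 // (9 * 19) + size * 18 + 28 + (12 == q)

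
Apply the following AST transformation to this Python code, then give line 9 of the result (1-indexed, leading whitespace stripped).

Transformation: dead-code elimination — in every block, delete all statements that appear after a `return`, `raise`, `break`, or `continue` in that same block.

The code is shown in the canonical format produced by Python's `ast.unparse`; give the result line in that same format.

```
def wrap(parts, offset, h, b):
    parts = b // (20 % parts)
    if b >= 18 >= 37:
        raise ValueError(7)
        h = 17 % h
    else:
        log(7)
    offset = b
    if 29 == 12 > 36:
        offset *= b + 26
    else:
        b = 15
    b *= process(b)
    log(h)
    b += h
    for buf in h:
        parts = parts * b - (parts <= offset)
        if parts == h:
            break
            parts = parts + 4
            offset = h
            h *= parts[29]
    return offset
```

Transformed code:
def wrap(parts, offset, h, b):
    parts = b // (20 % parts)
    if b >= 18 >= 37:
        raise ValueError(7)
    else:
        log(7)
    offset = b
    if 29 == 12 > 36:
        offset *= b + 26
    else:
        b = 15
    b *= process(b)
    log(h)
    b += h
    for buf in h:
        parts = parts * b - (parts <= offset)
        if parts == h:
            break
    return offset

offset *= b + 26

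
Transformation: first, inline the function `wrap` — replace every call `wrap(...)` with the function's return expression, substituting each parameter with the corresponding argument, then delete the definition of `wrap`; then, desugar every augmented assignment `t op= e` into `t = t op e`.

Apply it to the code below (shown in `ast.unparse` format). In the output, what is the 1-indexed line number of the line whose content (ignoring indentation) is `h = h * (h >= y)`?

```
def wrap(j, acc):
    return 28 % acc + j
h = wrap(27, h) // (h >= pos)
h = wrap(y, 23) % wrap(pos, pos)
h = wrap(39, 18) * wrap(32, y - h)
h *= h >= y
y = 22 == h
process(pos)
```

4

Transformed code:
h = (28 % h + 27) // (h >= pos)
h = (28 % 23 + y) % (28 % pos + pos)
h = (28 % 18 + 39) * (28 % (y - h) + 32)
h = h * (h >= y)
y = 22 == h
process(pos)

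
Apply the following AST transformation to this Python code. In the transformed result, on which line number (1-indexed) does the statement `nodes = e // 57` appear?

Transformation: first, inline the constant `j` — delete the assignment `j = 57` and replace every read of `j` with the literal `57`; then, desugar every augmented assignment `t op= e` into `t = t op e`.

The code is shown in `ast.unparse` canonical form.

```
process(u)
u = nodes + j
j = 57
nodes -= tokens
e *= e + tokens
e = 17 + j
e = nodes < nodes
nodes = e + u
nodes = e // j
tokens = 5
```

8

Transformed code:
process(u)
u = nodes + 57
nodes = nodes - tokens
e = e * (e + tokens)
e = 17 + 57
e = nodes < nodes
nodes = e + u
nodes = e // 57
tokens = 5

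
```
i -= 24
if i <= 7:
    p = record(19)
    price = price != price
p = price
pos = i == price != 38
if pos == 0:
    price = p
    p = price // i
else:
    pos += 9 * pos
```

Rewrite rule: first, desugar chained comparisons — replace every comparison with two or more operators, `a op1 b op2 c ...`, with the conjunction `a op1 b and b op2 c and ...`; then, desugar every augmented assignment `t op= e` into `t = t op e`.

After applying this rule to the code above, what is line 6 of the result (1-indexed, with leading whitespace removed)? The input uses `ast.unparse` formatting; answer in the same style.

Transformed code:
i = i - 24
if i <= 7:
    p = record(19)
    price = price != price
p = price
pos = i == price and price != 38
if pos == 0:
    price = p
    p = price // i
else:
    pos = pos + 9 * pos

pos = i == price and price != 38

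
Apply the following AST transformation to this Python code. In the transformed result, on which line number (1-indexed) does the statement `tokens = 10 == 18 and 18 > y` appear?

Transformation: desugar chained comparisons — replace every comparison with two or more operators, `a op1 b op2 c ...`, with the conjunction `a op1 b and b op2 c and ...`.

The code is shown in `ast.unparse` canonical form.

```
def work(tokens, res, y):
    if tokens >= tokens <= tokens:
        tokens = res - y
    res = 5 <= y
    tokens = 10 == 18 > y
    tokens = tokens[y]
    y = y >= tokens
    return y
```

Transformed code:
def work(tokens, res, y):
    if tokens >= tokens and tokens <= tokens:
        tokens = res - y
    res = 5 <= y
    tokens = 10 == 18 and 18 > y
    tokens = tokens[y]
    y = y >= tokens
    return y

5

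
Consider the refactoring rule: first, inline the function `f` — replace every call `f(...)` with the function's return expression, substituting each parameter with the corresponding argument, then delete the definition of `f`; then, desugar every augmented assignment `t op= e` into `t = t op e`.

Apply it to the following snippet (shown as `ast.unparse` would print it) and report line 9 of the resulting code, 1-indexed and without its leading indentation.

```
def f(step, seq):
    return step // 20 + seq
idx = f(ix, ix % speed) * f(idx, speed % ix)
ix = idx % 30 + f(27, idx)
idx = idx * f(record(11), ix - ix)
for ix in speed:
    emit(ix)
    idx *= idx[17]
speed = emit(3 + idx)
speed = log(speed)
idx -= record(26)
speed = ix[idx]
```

Transformed code:
idx = (ix // 20 + ix % speed) * (idx // 20 + speed % ix)
ix = idx % 30 + (27 // 20 + idx)
idx = idx * (record(11) // 20 + (ix - ix))
for ix in speed:
    emit(ix)
    idx = idx * idx[17]
speed = emit(3 + idx)
speed = log(speed)
idx = idx - record(26)
speed = ix[idx]

idx = idx - record(26)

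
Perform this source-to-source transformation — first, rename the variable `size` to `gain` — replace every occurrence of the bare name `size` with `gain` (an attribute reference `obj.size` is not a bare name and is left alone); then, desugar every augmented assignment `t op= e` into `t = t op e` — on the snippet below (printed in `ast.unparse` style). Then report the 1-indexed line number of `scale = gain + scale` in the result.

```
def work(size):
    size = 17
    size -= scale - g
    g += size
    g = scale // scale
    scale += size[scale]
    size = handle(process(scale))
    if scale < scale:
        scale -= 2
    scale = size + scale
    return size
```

Transformed code:
def work(gain):
    gain = 17
    gain = gain - (scale - g)
    g = g + gain
    g = scale // scale
    scale = scale + gain[scale]
    gain = handle(process(scale))
    if scale < scale:
        scale = scale - 2
    scale = gain + scale
    return gain

10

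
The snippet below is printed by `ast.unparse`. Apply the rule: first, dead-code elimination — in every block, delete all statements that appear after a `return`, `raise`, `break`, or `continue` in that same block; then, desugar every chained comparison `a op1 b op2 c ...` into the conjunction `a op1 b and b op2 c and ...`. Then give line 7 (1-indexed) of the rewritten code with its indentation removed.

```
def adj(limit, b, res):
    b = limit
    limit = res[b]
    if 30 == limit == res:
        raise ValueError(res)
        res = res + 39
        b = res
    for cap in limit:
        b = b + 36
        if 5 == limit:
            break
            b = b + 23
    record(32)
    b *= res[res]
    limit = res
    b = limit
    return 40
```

b = b + 36

Transformed code:
def adj(limit, b, res):
    b = limit
    limit = res[b]
    if 30 == limit and limit == res:
        raise ValueError(res)
    for cap in limit:
        b = b + 36
        if 5 == limit:
            break
    record(32)
    b *= res[res]
    limit = res
    b = limit
    return 40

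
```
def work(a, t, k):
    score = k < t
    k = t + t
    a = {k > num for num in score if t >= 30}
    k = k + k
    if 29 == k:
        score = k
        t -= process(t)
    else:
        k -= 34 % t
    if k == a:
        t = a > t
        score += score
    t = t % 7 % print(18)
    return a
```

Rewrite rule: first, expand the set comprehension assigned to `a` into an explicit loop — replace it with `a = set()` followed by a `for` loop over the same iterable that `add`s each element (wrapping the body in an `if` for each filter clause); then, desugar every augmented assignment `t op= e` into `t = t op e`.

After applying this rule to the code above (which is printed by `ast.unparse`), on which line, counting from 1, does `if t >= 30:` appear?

6

Transformed code:
def work(a, t, k):
    score = k < t
    k = t + t
    a = set()
    for num in score:
        if t >= 30:
            a.add(k > num)
    k = k + k
    if 29 == k:
        score = k
        t = t - process(t)
    else:
        k = k - 34 % t
    if k == a:
        t = a > t
        score = score + score
    t = t % 7 % print(18)
    return a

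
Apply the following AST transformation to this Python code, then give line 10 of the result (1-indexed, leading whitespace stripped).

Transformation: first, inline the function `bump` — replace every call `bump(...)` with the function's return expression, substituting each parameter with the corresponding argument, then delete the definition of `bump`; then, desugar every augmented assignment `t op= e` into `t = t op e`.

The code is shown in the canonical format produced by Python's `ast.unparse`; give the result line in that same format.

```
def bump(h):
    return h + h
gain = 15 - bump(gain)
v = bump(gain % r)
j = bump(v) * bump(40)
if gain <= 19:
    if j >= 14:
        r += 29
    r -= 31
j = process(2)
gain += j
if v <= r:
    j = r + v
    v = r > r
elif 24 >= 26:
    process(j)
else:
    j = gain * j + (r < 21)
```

if v <= r:

Transformed code:
gain = 15 - (gain + gain)
v = gain % r + gain % r
j = (v + v) * (40 + 40)
if gain <= 19:
    if j >= 14:
        r = r + 29
    r = r - 31
j = process(2)
gain = gain + j
if v <= r:
    j = r + v
    v = r > r
elif 24 >= 26:
    process(j)
else:
    j = gain * j + (r < 21)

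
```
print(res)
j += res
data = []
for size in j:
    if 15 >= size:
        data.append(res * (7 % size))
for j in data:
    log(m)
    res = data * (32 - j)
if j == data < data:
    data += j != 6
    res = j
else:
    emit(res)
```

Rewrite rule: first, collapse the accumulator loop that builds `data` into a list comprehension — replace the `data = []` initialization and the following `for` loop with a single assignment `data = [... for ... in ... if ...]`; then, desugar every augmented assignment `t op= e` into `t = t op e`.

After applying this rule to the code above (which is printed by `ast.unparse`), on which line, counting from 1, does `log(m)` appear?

Transformed code:
print(res)
j = j + res
data = [res * (7 % size) for size in j if 15 >= size]
for j in data:
    log(m)
    res = data * (32 - j)
if j == data < data:
    data = data + (j != 6)
    res = j
else:
    emit(res)

5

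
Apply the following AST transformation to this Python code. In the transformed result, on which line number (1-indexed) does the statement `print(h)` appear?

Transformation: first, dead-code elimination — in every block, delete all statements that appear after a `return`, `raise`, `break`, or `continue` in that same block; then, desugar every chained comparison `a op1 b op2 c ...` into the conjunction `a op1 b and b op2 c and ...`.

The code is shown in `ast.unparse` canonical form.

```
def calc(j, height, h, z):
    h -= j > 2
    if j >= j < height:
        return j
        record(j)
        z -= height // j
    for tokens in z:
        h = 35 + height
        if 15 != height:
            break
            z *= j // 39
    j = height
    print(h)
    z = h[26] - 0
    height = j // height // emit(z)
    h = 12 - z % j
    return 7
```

Transformed code:
def calc(j, height, h, z):
    h -= j > 2
    if j >= j and j < height:
        return j
    for tokens in z:
        h = 35 + height
        if 15 != height:
            break
    j = height
    print(h)
    z = h[26] - 0
    height = j // height // emit(z)
    h = 12 - z % j
    return 7

10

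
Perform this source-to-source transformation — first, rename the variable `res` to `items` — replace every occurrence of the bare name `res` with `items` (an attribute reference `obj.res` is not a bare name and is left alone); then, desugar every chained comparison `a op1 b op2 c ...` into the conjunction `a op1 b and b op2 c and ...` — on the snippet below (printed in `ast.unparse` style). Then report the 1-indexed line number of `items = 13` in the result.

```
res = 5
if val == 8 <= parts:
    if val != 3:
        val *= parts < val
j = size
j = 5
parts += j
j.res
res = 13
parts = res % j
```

9

Transformed code:
items = 5
if val == 8 and 8 <= parts:
    if val != 3:
        val *= parts < val
j = size
j = 5
parts += j
j.res
items = 13
parts = items % j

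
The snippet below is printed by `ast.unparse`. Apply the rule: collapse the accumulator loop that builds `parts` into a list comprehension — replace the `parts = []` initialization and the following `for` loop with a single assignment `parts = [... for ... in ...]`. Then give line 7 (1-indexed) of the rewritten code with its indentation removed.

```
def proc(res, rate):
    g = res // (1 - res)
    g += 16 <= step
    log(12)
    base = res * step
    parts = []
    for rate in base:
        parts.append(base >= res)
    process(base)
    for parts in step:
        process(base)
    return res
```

process(base)

Transformed code:
def proc(res, rate):
    g = res // (1 - res)
    g += 16 <= step
    log(12)
    base = res * step
    parts = [base >= res for rate in base]
    process(base)
    for parts in step:
        process(base)
    return res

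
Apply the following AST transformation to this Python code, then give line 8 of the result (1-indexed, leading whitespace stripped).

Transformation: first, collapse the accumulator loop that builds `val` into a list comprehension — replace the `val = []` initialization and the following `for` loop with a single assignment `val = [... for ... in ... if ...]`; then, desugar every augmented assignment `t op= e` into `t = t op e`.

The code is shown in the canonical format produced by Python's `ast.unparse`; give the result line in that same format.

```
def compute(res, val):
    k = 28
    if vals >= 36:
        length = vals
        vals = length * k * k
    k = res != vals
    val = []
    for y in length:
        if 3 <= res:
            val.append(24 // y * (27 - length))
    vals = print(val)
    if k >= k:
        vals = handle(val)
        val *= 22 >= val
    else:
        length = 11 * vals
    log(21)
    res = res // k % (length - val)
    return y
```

vals = print(val)

Transformed code:
def compute(res, val):
    k = 28
    if vals >= 36:
        length = vals
        vals = length * k * k
    k = res != vals
    val = [24 // y * (27 - length) for y in length if 3 <= res]
    vals = print(val)
    if k >= k:
        vals = handle(val)
        val = val * (22 >= val)
    else:
        length = 11 * vals
    log(21)
    res = res // k % (length - val)
    return y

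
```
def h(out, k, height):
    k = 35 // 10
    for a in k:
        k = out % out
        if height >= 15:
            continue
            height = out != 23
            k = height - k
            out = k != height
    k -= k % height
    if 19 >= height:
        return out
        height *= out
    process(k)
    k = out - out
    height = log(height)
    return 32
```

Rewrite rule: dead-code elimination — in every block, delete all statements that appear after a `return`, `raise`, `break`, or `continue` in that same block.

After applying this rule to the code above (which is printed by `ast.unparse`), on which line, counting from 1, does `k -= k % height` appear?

Transformed code:
def h(out, k, height):
    k = 35 // 10
    for a in k:
        k = out % out
        if height >= 15:
            continue
    k -= k % height
    if 19 >= height:
        return out
    process(k)
    k = out - out
    height = log(height)
    return 32

7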